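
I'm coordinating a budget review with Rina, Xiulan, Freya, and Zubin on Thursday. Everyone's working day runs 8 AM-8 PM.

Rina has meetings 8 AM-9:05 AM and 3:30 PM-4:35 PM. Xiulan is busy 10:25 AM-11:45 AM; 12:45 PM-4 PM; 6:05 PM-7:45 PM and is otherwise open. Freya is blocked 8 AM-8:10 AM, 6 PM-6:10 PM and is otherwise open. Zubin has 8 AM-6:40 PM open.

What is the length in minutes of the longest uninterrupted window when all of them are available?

85

Rina free: 09:05-15:30, 16:35-20:00 (invert busy blocks within the working day).
Xiulan free: 08:00-10:25, 11:45-12:45, 16:00-18:05, 19:45-20:00 (invert busy blocks within the working day).
Freya free: 08:10-18:00, 18:10-20:00 (invert busy blocks within the working day).
Zubin free: 08:00-18:40.
Rina ∩ Xiulan: 09:05-10:25, 11:45-12:45, 16:35-18:05, 19:45-20:00.
Rina ∩ Xiulan ∩ Freya: 09:05-10:25, 11:45-12:45, 16:35-18:00, 19:45-20:00.
Rina ∩ Xiulan ∩ Freya ∩ Zubin: 09:05-10:25, 11:45-12:45, 16:35-18:00.
The longest is 16:35-18:00 at 85 minutes.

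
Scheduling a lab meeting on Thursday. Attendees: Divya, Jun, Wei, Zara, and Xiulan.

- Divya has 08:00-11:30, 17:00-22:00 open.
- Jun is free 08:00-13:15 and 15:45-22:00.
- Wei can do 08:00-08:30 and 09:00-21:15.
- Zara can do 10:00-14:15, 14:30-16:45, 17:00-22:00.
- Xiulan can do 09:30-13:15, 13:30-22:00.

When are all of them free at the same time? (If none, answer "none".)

Divya ∩ Jun: 08:00-11:30, 17:00-22:00.
Divya ∩ Jun ∩ Wei: 08:00-08:30, 09:00-11:30, 17:00-21:15.
Divya ∩ Jun ∩ Wei ∩ Zara: 10:00-11:30, 17:00-21:15.
Divya ∩ Jun ∩ Wei ∩ Zara ∩ Xiulan: 10:00-11:30, 17:00-21:15.

10:00-11:30, 17:00-21:15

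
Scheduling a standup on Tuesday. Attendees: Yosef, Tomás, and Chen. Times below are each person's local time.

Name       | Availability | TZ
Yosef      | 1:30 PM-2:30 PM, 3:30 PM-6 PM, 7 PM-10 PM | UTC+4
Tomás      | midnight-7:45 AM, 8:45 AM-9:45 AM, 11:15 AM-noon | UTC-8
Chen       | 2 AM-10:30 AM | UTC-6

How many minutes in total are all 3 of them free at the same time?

255

Yosef in UTC: 09:30-10:30, 11:30-14:00, 15:00-18:00 (subtract 4h to convert from UTC+4).
Tomás in UTC: 08:00-15:45, 16:45-17:45, 19:15-20:00 (add 8h to convert from UTC-8).
Chen in UTC: 08:00-16:30 (add 6h to convert from UTC-6).
Yosef ∩ Tomás: 09:30-10:30, 11:30-14:00, 15:00-15:45, 16:45-17:45.
Yosef ∩ Tomás ∩ Chen: 09:30-10:30, 11:30-14:00, 15:00-15:45.
Summing the common windows: 60 + 150 + 45 = 255 minutes.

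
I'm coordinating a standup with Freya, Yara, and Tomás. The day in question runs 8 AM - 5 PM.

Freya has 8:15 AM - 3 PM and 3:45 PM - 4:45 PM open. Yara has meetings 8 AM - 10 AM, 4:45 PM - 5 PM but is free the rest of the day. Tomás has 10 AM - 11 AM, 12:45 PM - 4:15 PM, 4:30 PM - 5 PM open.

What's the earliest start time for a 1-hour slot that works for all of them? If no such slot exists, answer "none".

Freya free: 08:15-15:00, 15:45-16:45.
Yara free: 10:00-16:45 (invert busy blocks within the working day).
Tomás free: 10:00-11:00, 12:45-16:15, 16:30-17:00.
Freya ∩ Yara: 10:00-15:00, 15:45-16:45.
Freya ∩ Yara ∩ Tomás: 10:00-11:00, 12:45-15:00, 15:45-16:15, 16:30-16:45.
The first common window of at least 60 minutes is 10:00-11:00, so the earliest start is 10:00.

10:00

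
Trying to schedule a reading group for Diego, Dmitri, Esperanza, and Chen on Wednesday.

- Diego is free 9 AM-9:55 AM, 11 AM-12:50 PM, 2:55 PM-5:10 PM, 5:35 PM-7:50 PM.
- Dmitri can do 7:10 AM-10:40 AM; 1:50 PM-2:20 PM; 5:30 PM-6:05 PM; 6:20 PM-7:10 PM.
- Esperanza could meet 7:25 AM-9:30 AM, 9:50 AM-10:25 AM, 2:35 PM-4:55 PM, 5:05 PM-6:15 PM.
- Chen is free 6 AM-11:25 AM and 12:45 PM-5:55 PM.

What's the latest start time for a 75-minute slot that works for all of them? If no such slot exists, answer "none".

Diego ∩ Dmitri: 09:00-09:55, 17:35-18:05, 18:20-19:10.
Diego ∩ Dmitri ∩ Esperanza: 09:00-09:30, 09:50-09:55, 17:35-18:05.
Diego ∩ Dmitri ∩ Esperanza ∩ Chen: 09:00-09:30, 09:50-09:55, 17:35-17:55.
So the common availability across everyone is 09:00-09:30, 09:50-09:55, 17:35-17:55.
No common window is at least 75 minutes long.

none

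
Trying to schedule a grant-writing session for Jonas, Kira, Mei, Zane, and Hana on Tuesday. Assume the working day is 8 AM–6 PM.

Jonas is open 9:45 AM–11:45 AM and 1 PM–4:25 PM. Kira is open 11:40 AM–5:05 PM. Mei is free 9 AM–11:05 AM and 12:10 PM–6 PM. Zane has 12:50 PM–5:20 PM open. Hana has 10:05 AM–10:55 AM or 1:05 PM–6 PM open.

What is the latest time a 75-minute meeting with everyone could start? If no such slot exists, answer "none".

Jonas ∩ Kira: 11:40-11:45, 13:00-16:25.
Jonas ∩ Kira ∩ Mei: 13:00-16:25.
Jonas ∩ Kira ∩ Mei ∩ Zane: 13:00-16:25.
Jonas ∩ Kira ∩ Mei ∩ Zane ∩ Hana: 13:05-16:25.
The last common window of at least 75 minutes is 13:05-16:25; a 75-minute meeting can start as late as 15:10 and still end by 16:25.

15:10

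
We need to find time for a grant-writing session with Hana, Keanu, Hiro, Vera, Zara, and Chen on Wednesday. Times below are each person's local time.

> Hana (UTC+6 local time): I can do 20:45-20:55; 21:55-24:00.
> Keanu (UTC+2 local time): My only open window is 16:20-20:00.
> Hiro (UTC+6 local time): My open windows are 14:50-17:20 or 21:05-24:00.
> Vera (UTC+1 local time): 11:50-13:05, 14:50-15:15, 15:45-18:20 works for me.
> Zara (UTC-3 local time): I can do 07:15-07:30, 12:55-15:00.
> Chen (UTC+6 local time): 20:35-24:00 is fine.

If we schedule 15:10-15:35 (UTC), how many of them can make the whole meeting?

Hana in UTC: 14:45-14:55, 15:55-18:00 (subtract 6h to convert from UTC+6).
Keanu in UTC: 14:20-18:00 (subtract 2h to convert from UTC+2).
Hiro in UTC: 08:50-11:20, 15:05-18:00 (subtract 6h to convert from UTC+6).
Vera in UTC: 10:50-12:05, 13:50-14:15, 14:45-17:20 (subtract 1h to convert from UTC+1).
Zara in UTC: 10:15-10:30, 15:55-18:00 (add 3h to convert from UTC-3).
Chen in UTC: 14:35-18:00 (subtract 6h to convert from UTC+6).
Keanu, Hiro, Vera, and Chen can make the full 15:10-15:35 slot — that's 4.

4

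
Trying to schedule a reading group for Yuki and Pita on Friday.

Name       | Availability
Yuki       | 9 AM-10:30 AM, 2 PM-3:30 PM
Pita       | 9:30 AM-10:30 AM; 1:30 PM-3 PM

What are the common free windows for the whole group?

Yuki ∩ Pita: 09:30-10:30, 14:00-15:00.

09:30-10:30, 14:00-15:00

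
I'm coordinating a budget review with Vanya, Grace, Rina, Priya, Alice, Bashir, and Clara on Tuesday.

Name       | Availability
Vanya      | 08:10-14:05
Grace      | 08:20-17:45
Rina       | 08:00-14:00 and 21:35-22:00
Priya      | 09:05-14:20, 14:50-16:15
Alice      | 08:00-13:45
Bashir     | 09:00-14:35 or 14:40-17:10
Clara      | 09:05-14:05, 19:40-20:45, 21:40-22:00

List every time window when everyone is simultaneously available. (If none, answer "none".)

Vanya ∩ Grace: 08:20-14:05.
Vanya ∩ Grace ∩ Rina: 08:20-14:00.
Vanya ∩ Grace ∩ Rina ∩ Priya: 09:05-14:00.
Vanya ∩ Grace ∩ Rina ∩ Priya ∩ Alice: 09:05-13:45.
Vanya ∩ Grace ∩ Rina ∩ Priya ∩ Alice ∩ Bashir: 09:05-13:45.
Vanya ∩ Grace ∩ Rina ∩ Priya ∩ Alice ∩ Bashir ∩ Clara: 09:05-13:45.
So the common availability across everyone is 09:05-13:45.

09:05-13:45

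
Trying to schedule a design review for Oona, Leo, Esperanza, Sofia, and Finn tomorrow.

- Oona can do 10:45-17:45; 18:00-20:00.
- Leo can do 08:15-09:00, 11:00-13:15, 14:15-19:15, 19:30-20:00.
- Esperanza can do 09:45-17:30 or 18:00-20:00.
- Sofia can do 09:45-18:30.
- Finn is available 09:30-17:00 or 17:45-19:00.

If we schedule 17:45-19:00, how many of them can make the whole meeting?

2

Leo and Finn can make the full 17:45-19:00 slot — that's 2.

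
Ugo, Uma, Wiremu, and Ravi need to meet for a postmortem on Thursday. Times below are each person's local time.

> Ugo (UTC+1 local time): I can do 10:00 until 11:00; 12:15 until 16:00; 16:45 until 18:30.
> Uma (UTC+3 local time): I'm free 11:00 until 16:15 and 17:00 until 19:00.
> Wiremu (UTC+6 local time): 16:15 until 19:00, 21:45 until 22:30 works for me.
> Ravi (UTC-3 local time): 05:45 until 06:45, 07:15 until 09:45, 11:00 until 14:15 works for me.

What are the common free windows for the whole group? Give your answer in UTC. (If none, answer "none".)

11:15-12:45, 15:45-16:00

Ugo in UTC: 09:00-10:00, 11:15-15:00, 15:45-17:30 (subtract 1h to convert from UTC+1).
Uma in UTC: 08:00-13:15, 14:00-16:00 (subtract 3h to convert from UTC+3).
Wiremu in UTC: 10:15-13:00, 15:45-16:30 (subtract 6h to convert from UTC+6).
Ravi in UTC: 08:45-09:45, 10:15-12:45, 14:00-17:15 (add 3h to convert from UTC-3).
Ugo ∩ Uma: 09:00-10:00, 11:15-13:15, 14:00-15:00, 15:45-16:00.
Ugo ∩ Uma ∩ Wiremu: 11:15-13:00, 15:45-16:00.
Ugo ∩ Uma ∩ Wiremu ∩ Ravi: 11:15-12:45, 15:45-16:00.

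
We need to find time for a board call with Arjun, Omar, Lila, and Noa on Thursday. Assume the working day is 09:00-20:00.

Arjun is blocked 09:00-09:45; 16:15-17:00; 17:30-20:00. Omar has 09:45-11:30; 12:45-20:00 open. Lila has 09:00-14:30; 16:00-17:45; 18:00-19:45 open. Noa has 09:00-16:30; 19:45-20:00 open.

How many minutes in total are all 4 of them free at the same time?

Arjun free: 09:45-16:15, 17:00-17:30 (invert busy blocks within the working day).
Omar free: 09:45-11:30, 12:45-20:00.
Lila free: 09:00-14:30, 16:00-17:45, 18:00-19:45.
Noa free: 09:00-16:30, 19:45-20:00.
Arjun ∩ Omar: 09:45-11:30, 12:45-16:15, 17:00-17:30.
Arjun ∩ Omar ∩ Lila: 09:45-11:30, 12:45-14:30, 16:00-16:15, 17:00-17:30.
Arjun ∩ Omar ∩ Lila ∩ Noa: 09:45-11:30, 12:45-14:30, 16:00-16:15.
So the common availability across everyone is 09:45-11:30, 12:45-14:30, 16:00-16:15.
Summing the common windows: 105 + 105 + 15 = 225 minutes.

225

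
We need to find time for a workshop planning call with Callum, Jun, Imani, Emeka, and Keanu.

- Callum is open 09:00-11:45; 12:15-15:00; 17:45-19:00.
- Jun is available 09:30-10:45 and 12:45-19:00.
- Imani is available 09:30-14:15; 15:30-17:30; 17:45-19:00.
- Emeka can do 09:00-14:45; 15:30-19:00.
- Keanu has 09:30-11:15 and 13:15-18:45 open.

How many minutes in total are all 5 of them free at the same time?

Callum ∩ Jun: 09:30-10:45, 12:45-15:00, 17:45-19:00.
Callum ∩ Jun ∩ Imani: 09:30-10:45, 12:45-14:15, 17:45-19:00.
Callum ∩ Jun ∩ Imani ∩ Emeka: 09:30-10:45, 12:45-14:15, 17:45-19:00.
Callum ∩ Jun ∩ Imani ∩ Emeka ∩ Keanu: 09:30-10:45, 13:15-14:15, 17:45-18:45.
So the common availability across everyone is 09:30-10:45, 13:15-14:15, 17:45-18:45.
Summing the common windows: 75 + 60 + 60 = 195 minutes.

195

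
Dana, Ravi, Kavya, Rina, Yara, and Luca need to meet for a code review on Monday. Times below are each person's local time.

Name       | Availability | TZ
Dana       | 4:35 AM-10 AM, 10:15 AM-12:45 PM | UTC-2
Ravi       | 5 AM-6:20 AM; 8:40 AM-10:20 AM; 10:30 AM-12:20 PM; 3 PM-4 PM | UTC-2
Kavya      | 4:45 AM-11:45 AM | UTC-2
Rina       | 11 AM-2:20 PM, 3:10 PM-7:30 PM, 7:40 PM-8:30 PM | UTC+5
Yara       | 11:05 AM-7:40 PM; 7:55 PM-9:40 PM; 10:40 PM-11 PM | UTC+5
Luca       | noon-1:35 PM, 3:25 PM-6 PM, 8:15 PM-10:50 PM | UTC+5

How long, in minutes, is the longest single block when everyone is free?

80

Dana in UTC: 06:35-12:00, 12:15-14:45 (add 2h to convert from UTC-2).
Ravi in UTC: 07:00-08:20, 10:40-12:20, 12:30-14:20, 17:00-18:00 (add 2h to convert from UTC-2).
Kavya in UTC: 06:45-13:45 (add 2h to convert from UTC-2).
Rina in UTC: 06:00-09:20, 10:10-14:30, 14:40-15:30 (subtract 5h to convert from UTC+5).
Yara in UTC: 06:05-14:40, 14:55-16:40, 17:40-18:00 (subtract 5h to convert from UTC+5).
Luca in UTC: 07:00-08:35, 10:25-13:00, 15:15-17:50 (subtract 5h to convert from UTC+5).
Dana ∩ Ravi: 07:00-08:20, 10:40-12:00, 12:15-12:20, 12:30-14:20.
Dana ∩ Ravi ∩ Kavya: 07:00-08:20, 10:40-12:00, 12:15-12:20, 12:30-13:45.
Dana ∩ Ravi ∩ Kavya ∩ Rina: 07:00-08:20, 10:40-12:00, 12:15-12:20, 12:30-13:45.
Dana ∩ Ravi ∩ Kavya ∩ Rina ∩ Yara: 07:00-08:20, 10:40-12:00, 12:15-12:20, 12:30-13:45.
Dana ∩ Ravi ∩ Kavya ∩ Rina ∩ Yara ∩ Luca: 07:00-08:20, 10:40-12:00, 12:15-12:20, 12:30-13:00.
The longest is 07:00-08:20 at 80 minutes.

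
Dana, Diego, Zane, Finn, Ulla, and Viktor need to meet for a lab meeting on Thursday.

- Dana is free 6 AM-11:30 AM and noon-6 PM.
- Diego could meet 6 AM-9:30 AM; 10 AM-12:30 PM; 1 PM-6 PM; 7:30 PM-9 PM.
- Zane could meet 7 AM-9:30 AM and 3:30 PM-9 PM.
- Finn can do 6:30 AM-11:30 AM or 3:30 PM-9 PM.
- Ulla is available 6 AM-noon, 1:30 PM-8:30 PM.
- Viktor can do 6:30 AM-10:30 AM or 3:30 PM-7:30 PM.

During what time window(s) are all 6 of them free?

07:00-09:30, 15:30-18:00

Dana ∩ Diego: 06:00-09:30, 10:00-11:30, 12:00-12:30, 13:00-18:00.
Dana ∩ Diego ∩ Zane: 07:00-09:30, 15:30-18:00.
Dana ∩ Diego ∩ Zane ∩ Finn: 07:00-09:30, 15:30-18:00.
Dana ∩ Diego ∩ Zane ∩ Finn ∩ Ulla: 07:00-09:30, 15:30-18:00.
Dana ∩ Diego ∩ Zane ∩ Finn ∩ Ulla ∩ Viktor: 07:00-09:30, 15:30-18:00.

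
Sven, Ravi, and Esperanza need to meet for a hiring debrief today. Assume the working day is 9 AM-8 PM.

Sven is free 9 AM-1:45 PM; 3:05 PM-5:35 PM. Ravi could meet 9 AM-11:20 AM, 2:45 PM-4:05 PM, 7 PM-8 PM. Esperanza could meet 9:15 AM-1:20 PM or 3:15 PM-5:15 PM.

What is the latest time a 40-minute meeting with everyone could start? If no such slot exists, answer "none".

Sven ∩ Ravi: 09:00-11:20, 15:05-16:05.
Sven ∩ Ravi ∩ Esperanza: 09:15-11:20, 15:15-16:05.
The last common window of at least 40 minutes is 15:15-16:05; a 40-minute meeting can start as late as 15:25 and still end by 16:05.

15:25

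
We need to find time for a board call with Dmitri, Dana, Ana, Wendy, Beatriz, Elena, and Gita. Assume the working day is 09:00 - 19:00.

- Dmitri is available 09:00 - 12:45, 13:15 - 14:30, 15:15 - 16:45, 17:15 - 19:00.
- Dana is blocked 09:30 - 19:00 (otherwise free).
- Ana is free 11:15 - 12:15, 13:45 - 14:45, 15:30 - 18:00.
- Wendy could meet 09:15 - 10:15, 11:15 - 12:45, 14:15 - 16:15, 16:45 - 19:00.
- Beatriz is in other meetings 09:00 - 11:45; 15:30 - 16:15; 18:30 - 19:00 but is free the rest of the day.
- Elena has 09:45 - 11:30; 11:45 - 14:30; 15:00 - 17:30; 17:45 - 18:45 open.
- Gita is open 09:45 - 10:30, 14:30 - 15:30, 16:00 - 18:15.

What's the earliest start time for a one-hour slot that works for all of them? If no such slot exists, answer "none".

Dmitri free: 09:00-12:45, 13:15-14:30, 15:15-16:45, 17:15-19:00.
Dana free: 09:00-09:30 (invert busy blocks within the working day).
Ana free: 11:15-12:15, 13:45-14:45, 15:30-18:00.
Wendy free: 09:15-10:15, 11:15-12:45, 14:15-16:15, 16:45-19:00.
Beatriz free: 11:45-15:30, 16:15-18:30 (invert busy blocks within the working day).
Elena free: 09:45-11:30, 11:45-14:30, 15:00-17:30, 17:45-18:45.
Gita free: 09:45-10:30, 14:30-15:30, 16:00-18:15.
Dmitri ∩ Dana: 09:00-09:30.
Dmitri ∩ Dana ∩ Ana: ∅.
Dmitri ∩ Dana ∩ Ana ∩ Wendy: ∅.
Dmitri ∩ Dana ∩ Ana ∩ Wendy ∩ Beatriz: ∅.
Dmitri ∩ Dana ∩ Ana ∩ Wendy ∩ Beatriz ∩ Elena: ∅.
Dmitri ∩ Dana ∩ Ana ∩ Wendy ∩ Beatriz ∩ Elena ∩ Gita: ∅.
There is no time when everyone is free.
No common window is at least 60 minutes long.

none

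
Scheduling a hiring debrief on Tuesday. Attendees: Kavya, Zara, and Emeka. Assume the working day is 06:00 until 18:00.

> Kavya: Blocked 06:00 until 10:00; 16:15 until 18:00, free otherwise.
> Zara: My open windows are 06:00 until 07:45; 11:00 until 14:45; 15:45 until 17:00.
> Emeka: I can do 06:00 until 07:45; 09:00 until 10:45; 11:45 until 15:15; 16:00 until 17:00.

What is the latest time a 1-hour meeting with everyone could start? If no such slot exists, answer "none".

Kavya free: 10:00-16:15 (invert busy blocks within the working day).
Zara free: 06:00-07:45, 11:00-14:45, 15:45-17:00.
Emeka free: 06:00-07:45, 09:00-10:45, 11:45-15:15, 16:00-17:00.
Kavya ∩ Zara: 11:00-14:45, 15:45-16:15.
Kavya ∩ Zara ∩ Emeka: 11:45-14:45, 16:00-16:15.
So the common availability across everyone is 11:45-14:45, 16:00-16:15.
The last common window of at least 60 minutes is 11:45-14:45; a 60-minute meeting can start as late as 13:45 and still end by 14:45.

13:45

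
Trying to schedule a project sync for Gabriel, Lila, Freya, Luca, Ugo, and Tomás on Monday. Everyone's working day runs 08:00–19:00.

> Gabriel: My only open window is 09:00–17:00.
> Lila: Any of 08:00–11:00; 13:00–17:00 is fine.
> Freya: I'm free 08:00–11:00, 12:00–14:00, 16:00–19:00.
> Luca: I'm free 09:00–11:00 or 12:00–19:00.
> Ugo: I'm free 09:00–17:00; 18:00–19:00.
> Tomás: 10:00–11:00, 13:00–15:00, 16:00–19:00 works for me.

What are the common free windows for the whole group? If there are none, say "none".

Gabriel ∩ Lila: 09:00-11:00, 13:00-17:00.
Gabriel ∩ Lila ∩ Freya: 09:00-11:00, 13:00-14:00, 16:00-17:00.
Gabriel ∩ Lila ∩ Freya ∩ Luca: 09:00-11:00, 13:00-14:00, 16:00-17:00.
Gabriel ∩ Lila ∩ Freya ∩ Luca ∩ Ugo: 09:00-11:00, 13:00-14:00, 16:00-17:00.
Gabriel ∩ Lila ∩ Freya ∩ Luca ∩ Ugo ∩ Tomás: 10:00-11:00, 13:00-14:00, 16:00-17:00.

10:00-11:00, 13:00-14:00, 16:00-17:00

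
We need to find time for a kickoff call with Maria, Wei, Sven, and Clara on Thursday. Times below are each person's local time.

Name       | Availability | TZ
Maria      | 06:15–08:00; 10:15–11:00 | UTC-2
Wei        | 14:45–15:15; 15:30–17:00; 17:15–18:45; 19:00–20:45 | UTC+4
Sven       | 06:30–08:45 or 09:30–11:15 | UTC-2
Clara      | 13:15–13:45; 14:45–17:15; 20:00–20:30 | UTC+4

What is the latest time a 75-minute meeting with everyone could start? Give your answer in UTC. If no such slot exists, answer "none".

none

Maria in UTC: 08:15-10:00, 12:15-13:00 (add 2h to convert from UTC-2).
Wei in UTC: 10:45-11:15, 11:30-13:00, 13:15-14:45, 15:00-16:45 (subtract 4h to convert from UTC+4).
Sven in UTC: 08:30-10:45, 11:30-13:15 (add 2h to convert from UTC-2).
Clara in UTC: 09:15-09:45, 10:45-13:15, 16:00-16:30 (subtract 4h to convert from UTC+4).
Maria ∩ Wei: 12:15-13:00.
Maria ∩ Wei ∩ Sven: 12:15-13:00.
Maria ∩ Wei ∩ Sven ∩ Clara: 12:15-13:00.
No common window is at least 75 minutes long.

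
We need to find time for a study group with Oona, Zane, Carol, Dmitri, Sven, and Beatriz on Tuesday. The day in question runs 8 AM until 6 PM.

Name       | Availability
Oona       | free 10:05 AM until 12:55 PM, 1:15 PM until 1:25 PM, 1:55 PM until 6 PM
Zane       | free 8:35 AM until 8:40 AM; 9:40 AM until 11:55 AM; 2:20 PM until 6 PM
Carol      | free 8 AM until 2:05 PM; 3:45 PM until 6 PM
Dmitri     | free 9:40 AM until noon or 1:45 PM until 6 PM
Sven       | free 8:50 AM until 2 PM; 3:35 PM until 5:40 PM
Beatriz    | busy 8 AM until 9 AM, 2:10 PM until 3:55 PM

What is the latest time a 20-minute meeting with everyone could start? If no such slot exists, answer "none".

17:20

Oona free: 10:05-12:55, 13:15-13:25, 13:55-18:00.
Zane free: 08:35-08:40, 09:40-11:55, 14:20-18:00.
Carol free: 08:00-14:05, 15:45-18:00.
Dmitri free: 09:40-12:00, 13:45-18:00.
Sven free: 08:50-14:00, 15:35-17:40.
Beatriz free: 09:00-14:10, 15:55-18:00 (invert busy blocks within the working day).
Oona ∩ Zane: 10:05-11:55, 14:20-18:00.
Oona ∩ Zane ∩ Carol: 10:05-11:55, 15:45-18:00.
Oona ∩ Zane ∩ Carol ∩ Dmitri: 10:05-11:55, 15:45-18:00.
Oona ∩ Zane ∩ Carol ∩ Dmitri ∩ Sven: 10:05-11:55, 15:45-17:40.
Oona ∩ Zane ∩ Carol ∩ Dmitri ∩ Sven ∩ Beatriz: 10:05-11:55, 15:55-17:40.
The last common window of at least 20 minutes is 15:55-17:40; a 20-minute meeting can start as late as 17:20 and still end by 17:40.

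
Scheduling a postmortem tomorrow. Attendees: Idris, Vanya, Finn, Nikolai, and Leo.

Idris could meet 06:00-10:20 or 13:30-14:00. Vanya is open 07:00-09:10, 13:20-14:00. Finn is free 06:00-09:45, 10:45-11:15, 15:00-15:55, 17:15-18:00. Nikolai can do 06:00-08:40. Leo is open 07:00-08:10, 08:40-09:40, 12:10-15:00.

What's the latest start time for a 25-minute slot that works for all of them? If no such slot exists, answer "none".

07:45

Idris ∩ Vanya: 07:00-09:10, 13:30-14:00.
Idris ∩ Vanya ∩ Finn: 07:00-09:10.
Idris ∩ Vanya ∩ Finn ∩ Nikolai: 07:00-08:40.
Idris ∩ Vanya ∩ Finn ∩ Nikolai ∩ Leo: 07:00-08:10.
The last common window of at least 25 minutes is 07:00-08:10; a 25-minute meeting can start as late as 07:45 and still end by 08:10.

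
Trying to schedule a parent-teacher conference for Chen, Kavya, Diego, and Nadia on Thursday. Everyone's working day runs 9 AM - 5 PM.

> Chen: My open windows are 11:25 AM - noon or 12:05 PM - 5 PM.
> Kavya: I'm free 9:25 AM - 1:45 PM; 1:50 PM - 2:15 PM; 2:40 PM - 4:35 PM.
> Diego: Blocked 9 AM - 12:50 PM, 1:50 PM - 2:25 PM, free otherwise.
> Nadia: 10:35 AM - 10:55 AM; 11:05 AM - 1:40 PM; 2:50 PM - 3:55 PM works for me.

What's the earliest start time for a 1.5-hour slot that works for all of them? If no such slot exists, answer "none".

Chen free: 11:25-12:00, 12:05-17:00.
Kavya free: 09:25-13:45, 13:50-14:15, 14:40-16:35.
Diego free: 12:50-13:50, 14:25-17:00 (invert busy blocks within the working day).
Nadia free: 10:35-10:55, 11:05-13:40, 14:50-15:55.
Chen ∩ Kavya: 11:25-12:00, 12:05-13:45, 13:50-14:15, 14:40-16:35.
Chen ∩ Kavya ∩ Diego: 12:50-13:45, 14:40-16:35.
Chen ∩ Kavya ∩ Diego ∩ Nadia: 12:50-13:40, 14:50-15:55.
No common window is at least 90 minutes long.

none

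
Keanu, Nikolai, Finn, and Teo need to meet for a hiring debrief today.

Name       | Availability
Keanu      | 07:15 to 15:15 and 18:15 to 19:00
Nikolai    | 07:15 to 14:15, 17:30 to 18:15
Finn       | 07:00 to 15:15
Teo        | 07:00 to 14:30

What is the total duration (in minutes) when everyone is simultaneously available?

Keanu ∩ Nikolai: 07:15-14:15.
Keanu ∩ Nikolai ∩ Finn: 07:15-14:15.
Keanu ∩ Nikolai ∩ Finn ∩ Teo: 07:15-14:15.
Those are the intersection windows.
That's a single block of 420 minutes.

420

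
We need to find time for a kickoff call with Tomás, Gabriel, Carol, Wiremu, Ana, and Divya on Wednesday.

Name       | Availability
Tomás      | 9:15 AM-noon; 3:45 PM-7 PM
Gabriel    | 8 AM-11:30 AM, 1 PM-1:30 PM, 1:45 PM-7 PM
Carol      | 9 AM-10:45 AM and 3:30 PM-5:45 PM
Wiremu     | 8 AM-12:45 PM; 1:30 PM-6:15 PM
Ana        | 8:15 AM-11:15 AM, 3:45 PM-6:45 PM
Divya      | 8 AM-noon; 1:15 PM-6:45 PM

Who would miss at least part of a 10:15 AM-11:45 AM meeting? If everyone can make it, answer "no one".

Ana, Carol, Gabriel

Tomás: free for 10:15-11:45. Gabriel: not fully free for 10:15-11:45. Carol: not fully free for 10:15-11:45. Wiremu: free for 10:15-11:45. Ana: not fully free for 10:15-11:45. Divya: free for 10:15-11:45.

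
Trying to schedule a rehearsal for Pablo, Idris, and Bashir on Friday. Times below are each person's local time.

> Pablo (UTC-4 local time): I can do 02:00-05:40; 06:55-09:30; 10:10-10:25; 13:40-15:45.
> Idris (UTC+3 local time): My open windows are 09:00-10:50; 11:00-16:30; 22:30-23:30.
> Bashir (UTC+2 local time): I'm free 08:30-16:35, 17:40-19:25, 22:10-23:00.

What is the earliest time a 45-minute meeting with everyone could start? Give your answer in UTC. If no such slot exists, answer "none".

06:30

Pablo in UTC: 06:00-09:40, 10:55-13:30, 14:10-14:25, 17:40-19:45 (add 4h to convert from UTC-4).
Idris in UTC: 06:00-07:50, 08:00-13:30, 19:30-20:30 (subtract 3h to convert from UTC+3).
Bashir in UTC: 06:30-14:35, 15:40-17:25, 20:10-21:00 (subtract 2h to convert from UTC+2).
Pablo ∩ Idris: 06:00-07:50, 08:00-09:40, 10:55-13:30, 19:30-19:45.
Pablo ∩ Idris ∩ Bashir: 06:30-07:50, 08:00-09:40, 10:55-13:30.
Those are the intersection windows.
The first common window of at least 45 minutes is 06:30-07:50, so the earliest start is 06:30.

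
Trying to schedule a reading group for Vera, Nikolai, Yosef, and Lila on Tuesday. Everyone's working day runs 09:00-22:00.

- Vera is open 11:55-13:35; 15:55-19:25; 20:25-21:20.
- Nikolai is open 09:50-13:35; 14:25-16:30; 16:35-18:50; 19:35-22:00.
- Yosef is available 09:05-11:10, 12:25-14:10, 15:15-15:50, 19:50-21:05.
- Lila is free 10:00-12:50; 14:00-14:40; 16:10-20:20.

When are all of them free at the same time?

Vera ∩ Nikolai: 11:55-13:35, 15:55-16:30, 16:35-18:50, 20:25-21:20.
Vera ∩ Nikolai ∩ Yosef: 12:25-13:35, 20:25-21:05.
Vera ∩ Nikolai ∩ Yosef ∩ Lila: 12:25-12:50.

12:25-12:50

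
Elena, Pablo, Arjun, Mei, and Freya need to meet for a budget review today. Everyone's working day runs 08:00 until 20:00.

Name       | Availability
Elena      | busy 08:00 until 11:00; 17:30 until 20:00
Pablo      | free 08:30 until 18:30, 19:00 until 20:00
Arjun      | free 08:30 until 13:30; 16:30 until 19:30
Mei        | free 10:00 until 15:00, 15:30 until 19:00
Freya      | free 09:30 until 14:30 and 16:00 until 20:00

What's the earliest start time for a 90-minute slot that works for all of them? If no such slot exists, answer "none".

Elena free: 11:00-17:30 (invert busy blocks within the working day).
Pablo free: 08:30-18:30, 19:00-20:00.
Arjun free: 08:30-13:30, 16:30-19:30.
Mei free: 10:00-15:00, 15:30-19:00.
Freya free: 09:30-14:30, 16:00-20:00.
Elena ∩ Pablo: 11:00-17:30.
Elena ∩ Pablo ∩ Arjun: 11:00-13:30, 16:30-17:30.
Elena ∩ Pablo ∩ Arjun ∩ Mei: 11:00-13:30, 16:30-17:30.
Elena ∩ Pablo ∩ Arjun ∩ Mei ∩ Freya: 11:00-13:30, 16:30-17:30.
So the common availability across everyone is 11:00-13:30, 16:30-17:30.
The first common window of at least 90 minutes is 11:00-13:30, so the earliest start is 11:00.

11:00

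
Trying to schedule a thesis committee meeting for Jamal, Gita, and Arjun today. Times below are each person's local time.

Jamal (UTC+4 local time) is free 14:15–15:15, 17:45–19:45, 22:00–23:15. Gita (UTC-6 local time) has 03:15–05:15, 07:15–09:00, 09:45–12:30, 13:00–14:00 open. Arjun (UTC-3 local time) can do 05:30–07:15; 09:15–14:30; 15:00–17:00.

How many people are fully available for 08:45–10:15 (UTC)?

1

Jamal in UTC: 10:15-11:15, 13:45-15:45, 18:00-19:15 (subtract 4h to convert from UTC+4).
Gita in UTC: 09:15-11:15, 13:15-15:00, 15:45-18:30, 19:00-20:00 (add 6h to convert from UTC-6).
Arjun in UTC: 08:30-10:15, 12:15-17:30, 18:00-20:00 (add 3h to convert from UTC-3).
Arjun can make the full 08:45-10:15 slot — that's 1.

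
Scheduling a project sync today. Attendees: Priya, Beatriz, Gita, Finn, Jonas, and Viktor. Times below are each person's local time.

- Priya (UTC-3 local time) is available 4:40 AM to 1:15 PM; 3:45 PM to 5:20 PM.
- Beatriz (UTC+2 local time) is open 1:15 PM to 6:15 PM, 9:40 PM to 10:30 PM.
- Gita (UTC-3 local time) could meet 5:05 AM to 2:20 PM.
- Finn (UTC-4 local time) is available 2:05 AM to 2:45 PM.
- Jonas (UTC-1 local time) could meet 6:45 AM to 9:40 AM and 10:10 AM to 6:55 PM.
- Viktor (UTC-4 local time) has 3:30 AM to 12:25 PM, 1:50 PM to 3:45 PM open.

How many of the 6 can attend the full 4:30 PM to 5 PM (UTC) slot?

Priya in UTC: 07:40-16:15, 18:45-20:20 (add 3h to convert from UTC-3).
Beatriz in UTC: 11:15-16:15, 19:40-20:30 (subtract 2h to convert from UTC+2).
Gita in UTC: 08:05-17:20 (add 3h to convert from UTC-3).
Finn in UTC: 06:05-18:45 (add 4h to convert from UTC-4).
Jonas in UTC: 07:45-10:40, 11:10-19:55 (add 1h to convert from UTC-1).
Viktor in UTC: 07:30-16:25, 17:50-19:45 (add 4h to convert from UTC-4).
Gita, Finn, and Jonas can make the full 16:30-17:00 slot — that's 3.

3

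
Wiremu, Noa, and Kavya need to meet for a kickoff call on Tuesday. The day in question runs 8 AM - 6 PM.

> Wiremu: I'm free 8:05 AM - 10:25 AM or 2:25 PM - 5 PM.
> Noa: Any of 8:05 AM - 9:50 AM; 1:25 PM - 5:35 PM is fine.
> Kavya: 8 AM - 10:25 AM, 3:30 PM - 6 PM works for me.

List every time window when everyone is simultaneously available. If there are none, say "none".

08:05-09:50, 15:30-17:00

Wiremu ∩ Noa: 08:05-09:50, 14:25-17:00.
Wiremu ∩ Noa ∩ Kavya: 08:05-09:50, 15:30-17:00.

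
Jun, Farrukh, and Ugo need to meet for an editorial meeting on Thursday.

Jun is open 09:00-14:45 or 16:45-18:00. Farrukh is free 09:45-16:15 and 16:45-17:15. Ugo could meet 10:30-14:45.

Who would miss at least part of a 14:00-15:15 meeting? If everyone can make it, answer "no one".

Jun, Ugo

Jun: not fully free for 14:00-15:15. Farrukh: free for 14:00-15:15. Ugo: not fully free for 14:00-15:15.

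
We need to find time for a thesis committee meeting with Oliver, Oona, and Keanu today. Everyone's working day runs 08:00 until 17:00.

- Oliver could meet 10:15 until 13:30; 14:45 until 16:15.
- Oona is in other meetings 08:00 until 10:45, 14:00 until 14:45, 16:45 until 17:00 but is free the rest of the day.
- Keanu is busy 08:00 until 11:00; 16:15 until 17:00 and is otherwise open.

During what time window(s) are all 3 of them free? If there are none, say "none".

Oliver free: 10:15-13:30, 14:45-16:15.
Oona free: 10:45-14:00, 14:45-16:45 (invert busy blocks within the working day).
Keanu free: 11:00-16:15 (invert busy blocks within the working day).
Oliver ∩ Oona: 10:45-13:30, 14:45-16:15.
Oliver ∩ Oona ∩ Keanu: 11:00-13:30, 14:45-16:15.
So the common availability across everyone is 11:00-13:30, 14:45-16:15.

11:00-13:30, 14:45-16:15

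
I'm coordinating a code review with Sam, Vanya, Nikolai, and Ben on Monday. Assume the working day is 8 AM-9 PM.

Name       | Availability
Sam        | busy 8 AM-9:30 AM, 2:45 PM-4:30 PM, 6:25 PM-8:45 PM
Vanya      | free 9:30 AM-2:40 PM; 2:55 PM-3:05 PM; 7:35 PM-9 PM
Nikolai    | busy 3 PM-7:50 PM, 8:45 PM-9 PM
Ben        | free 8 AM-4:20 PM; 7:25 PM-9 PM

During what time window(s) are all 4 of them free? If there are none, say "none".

Sam free: 09:30-14:45, 16:30-18:25, 20:45-21:00 (invert busy blocks within the working day).
Vanya free: 09:30-14:40, 14:55-15:05, 19:35-21:00.
Nikolai free: 08:00-15:00, 19:50-20:45 (invert busy blocks within the working day).
Ben free: 08:00-16:20, 19:25-21:00.
Sam ∩ Vanya: 09:30-14:40, 20:45-21:00.
Sam ∩ Vanya ∩ Nikolai: 09:30-14:40.
Sam ∩ Vanya ∩ Nikolai ∩ Ben: 09:30-14:40.

09:30-14:40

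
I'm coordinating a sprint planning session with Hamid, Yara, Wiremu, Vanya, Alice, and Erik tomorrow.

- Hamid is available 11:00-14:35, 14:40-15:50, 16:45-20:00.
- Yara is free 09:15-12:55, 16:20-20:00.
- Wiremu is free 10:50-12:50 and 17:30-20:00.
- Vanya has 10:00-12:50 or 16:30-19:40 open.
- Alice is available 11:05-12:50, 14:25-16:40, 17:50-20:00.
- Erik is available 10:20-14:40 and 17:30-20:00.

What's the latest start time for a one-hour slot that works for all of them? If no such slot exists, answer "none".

18:40

Hamid ∩ Yara: 11:00-12:55, 16:45-20:00.
Hamid ∩ Yara ∩ Wiremu: 11:00-12:50, 17:30-20:00.
Hamid ∩ Yara ∩ Wiremu ∩ Vanya: 11:00-12:50, 17:30-19:40.
Hamid ∩ Yara ∩ Wiremu ∩ Vanya ∩ Alice: 11:05-12:50, 17:50-19:40.
Hamid ∩ Yara ∩ Wiremu ∩ Vanya ∩ Alice ∩ Erik: 11:05-12:50, 17:50-19:40.
The last common window of at least 60 minutes is 17:50-19:40; a 60-minute meeting can start as late as 18:40 and still end by 19:40.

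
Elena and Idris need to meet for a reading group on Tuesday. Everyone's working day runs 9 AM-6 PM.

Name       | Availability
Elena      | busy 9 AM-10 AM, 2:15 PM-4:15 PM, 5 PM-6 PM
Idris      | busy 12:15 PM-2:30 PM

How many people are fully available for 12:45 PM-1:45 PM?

1

Elena free: 10:00-14:15, 16:15-17:00 (invert busy blocks within the working day).
Idris free: 09:00-12:15, 14:30-18:00 (invert busy blocks within the working day).
Elena can make the full 12:45-13:45 slot — that's 1.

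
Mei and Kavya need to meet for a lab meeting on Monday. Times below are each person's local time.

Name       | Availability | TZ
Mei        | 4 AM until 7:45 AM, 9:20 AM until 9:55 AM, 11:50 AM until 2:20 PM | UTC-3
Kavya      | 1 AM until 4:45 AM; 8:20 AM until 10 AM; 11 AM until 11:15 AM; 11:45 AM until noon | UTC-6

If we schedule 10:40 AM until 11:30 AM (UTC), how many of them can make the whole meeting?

0

Mei in UTC: 07:00-10:45, 12:20-12:55, 14:50-17:20 (add 3h to convert from UTC-3).
Kavya in UTC: 07:00-10:45, 14:20-16:00, 17:00-17:15, 17:45-18:00 (add 6h to convert from UTC-6).
nobody can make the full 10:40-11:30 slot — that's 0.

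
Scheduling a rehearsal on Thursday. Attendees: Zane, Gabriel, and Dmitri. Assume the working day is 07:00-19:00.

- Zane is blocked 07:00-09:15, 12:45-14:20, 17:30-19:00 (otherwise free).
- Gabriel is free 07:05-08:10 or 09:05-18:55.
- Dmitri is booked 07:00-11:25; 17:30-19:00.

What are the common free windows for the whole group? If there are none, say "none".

Zane free: 09:15-12:45, 14:20-17:30 (invert busy blocks within the working day).
Gabriel free: 07:05-08:10, 09:05-18:55.
Dmitri free: 11:25-17:30 (invert busy blocks within the working day).
Zane ∩ Gabriel: 09:15-12:45, 14:20-17:30.
Zane ∩ Gabriel ∩ Dmitri: 11:25-12:45, 14:20-17:30.

11:25-12:45, 14:20-17:30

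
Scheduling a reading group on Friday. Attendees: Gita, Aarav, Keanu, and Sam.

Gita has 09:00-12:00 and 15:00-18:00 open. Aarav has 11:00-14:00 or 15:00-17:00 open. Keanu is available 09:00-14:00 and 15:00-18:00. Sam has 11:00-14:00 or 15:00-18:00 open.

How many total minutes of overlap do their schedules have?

180

Gita ∩ Aarav: 11:00-12:00, 15:00-17:00.
Gita ∩ Aarav ∩ Keanu: 11:00-12:00, 15:00-17:00.
Gita ∩ Aarav ∩ Keanu ∩ Sam: 11:00-12:00, 15:00-17:00.
So the common availability across everyone is 11:00-12:00, 15:00-17:00.
Summing the common windows: 60 + 120 = 180 minutes.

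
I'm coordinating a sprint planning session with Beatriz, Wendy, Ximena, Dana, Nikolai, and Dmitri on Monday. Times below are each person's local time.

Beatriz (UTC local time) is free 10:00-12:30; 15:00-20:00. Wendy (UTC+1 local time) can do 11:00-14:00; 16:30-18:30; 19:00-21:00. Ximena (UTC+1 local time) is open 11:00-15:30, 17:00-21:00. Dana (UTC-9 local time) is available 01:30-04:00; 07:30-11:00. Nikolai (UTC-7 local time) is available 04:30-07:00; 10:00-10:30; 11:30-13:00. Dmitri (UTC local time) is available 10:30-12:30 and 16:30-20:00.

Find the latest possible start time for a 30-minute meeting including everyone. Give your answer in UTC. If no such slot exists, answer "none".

Beatriz in UTC: 10:00-12:30, 15:00-20:00.
Wendy in UTC: 10:00-13:00, 15:30-17:30, 18:00-20:00 (subtract 1h to convert from UTC+1).
Ximena in UTC: 10:00-14:30, 16:00-20:00 (subtract 1h to convert from UTC+1).
Dana in UTC: 10:30-13:00, 16:30-20:00 (add 9h to convert from UTC-9).
Nikolai in UTC: 11:30-14:00, 17:00-17:30, 18:30-20:00 (add 7h to convert from UTC-7).
Dmitri in UTC: 10:30-12:30, 16:30-20:00.
Beatriz ∩ Wendy: 10:00-12:30, 15:30-17:30, 18:00-20:00.
Beatriz ∩ Wendy ∩ Ximena: 10:00-12:30, 16:00-17:30, 18:00-20:00.
Beatriz ∩ Wendy ∩ Ximena ∩ Dana: 10:30-12:30, 16:30-17:30, 18:00-20:00.
Beatriz ∩ Wendy ∩ Ximena ∩ Dana ∩ Nikolai: 11:30-12:30, 17:00-17:30, 18:30-20:00.
Beatriz ∩ Wendy ∩ Ximena ∩ Dana ∩ Nikolai ∩ Dmitri: 11:30-12:30, 17:00-17:30, 18:30-20:00.
The last common window of at least 30 minutes is 18:30-20:00; a 30-minute meeting can start as late as 19:30 and still end by 20:00.

19:30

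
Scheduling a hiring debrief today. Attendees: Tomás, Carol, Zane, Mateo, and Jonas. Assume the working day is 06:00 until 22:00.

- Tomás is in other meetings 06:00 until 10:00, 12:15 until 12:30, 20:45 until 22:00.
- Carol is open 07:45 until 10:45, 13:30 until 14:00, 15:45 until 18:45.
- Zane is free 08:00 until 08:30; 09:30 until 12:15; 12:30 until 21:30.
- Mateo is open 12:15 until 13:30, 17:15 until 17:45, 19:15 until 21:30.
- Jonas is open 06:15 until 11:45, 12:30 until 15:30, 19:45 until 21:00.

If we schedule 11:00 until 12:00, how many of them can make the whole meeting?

Tomás free: 10:00-12:15, 12:30-20:45 (invert busy blocks within the working day).
Carol free: 07:45-10:45, 13:30-14:00, 15:45-18:45.
Zane free: 08:00-08:30, 09:30-12:15, 12:30-21:30.
Mateo free: 12:15-13:30, 17:15-17:45, 19:15-21:30.
Jonas free: 06:15-11:45, 12:30-15:30, 19:45-21:00.
Tomás and Zane can make the full 11:00-12:00 slot — that's 2.

2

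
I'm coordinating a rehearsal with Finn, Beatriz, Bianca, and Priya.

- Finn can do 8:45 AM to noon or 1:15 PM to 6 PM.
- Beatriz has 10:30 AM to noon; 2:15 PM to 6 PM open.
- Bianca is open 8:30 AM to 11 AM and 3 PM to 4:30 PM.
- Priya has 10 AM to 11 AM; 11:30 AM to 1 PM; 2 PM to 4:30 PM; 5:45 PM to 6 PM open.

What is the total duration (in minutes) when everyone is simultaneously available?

120

Finn ∩ Beatriz: 10:30-12:00, 14:15-18:00.
Finn ∩ Beatriz ∩ Bianca: 10:30-11:00, 15:00-16:30.
Finn ∩ Beatriz ∩ Bianca ∩ Priya: 10:30-11:00, 15:00-16:30.
Summing the common windows: 30 + 90 = 120 minutes.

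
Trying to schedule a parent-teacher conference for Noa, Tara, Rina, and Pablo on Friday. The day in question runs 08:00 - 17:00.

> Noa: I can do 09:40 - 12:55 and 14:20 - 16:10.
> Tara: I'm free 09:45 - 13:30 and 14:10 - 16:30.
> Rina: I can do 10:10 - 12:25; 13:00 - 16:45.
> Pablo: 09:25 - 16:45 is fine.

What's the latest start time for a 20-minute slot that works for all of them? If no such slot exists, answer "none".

Noa ∩ Tara: 09:45-12:55, 14:20-16:10.
Noa ∩ Tara ∩ Rina: 10:10-12:25, 14:20-16:10.
Noa ∩ Tara ∩ Rina ∩ Pablo: 10:10-12:25, 14:20-16:10.
The last common window of at least 20 minutes is 14:20-16:10; a 20-minute meeting can start as late as 15:50 and still end by 16:10.

15:50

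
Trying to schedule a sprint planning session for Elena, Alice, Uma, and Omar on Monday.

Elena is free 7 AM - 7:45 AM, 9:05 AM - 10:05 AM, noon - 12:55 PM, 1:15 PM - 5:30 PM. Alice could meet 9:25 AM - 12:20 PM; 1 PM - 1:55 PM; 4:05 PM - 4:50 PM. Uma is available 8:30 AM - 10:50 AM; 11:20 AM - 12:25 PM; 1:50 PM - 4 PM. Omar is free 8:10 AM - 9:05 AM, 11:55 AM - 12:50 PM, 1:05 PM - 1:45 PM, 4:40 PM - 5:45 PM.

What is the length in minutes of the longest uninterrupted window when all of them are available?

20

Elena ∩ Alice: 09:25-10:05, 12:00-12:20, 13:15-13:55, 16:05-16:50.
Elena ∩ Alice ∩ Uma: 09:25-10:05, 12:00-12:20, 13:50-13:55.
Elena ∩ Alice ∩ Uma ∩ Omar: 12:00-12:20.
The longest is 12:00-12:20 at 20 minutes.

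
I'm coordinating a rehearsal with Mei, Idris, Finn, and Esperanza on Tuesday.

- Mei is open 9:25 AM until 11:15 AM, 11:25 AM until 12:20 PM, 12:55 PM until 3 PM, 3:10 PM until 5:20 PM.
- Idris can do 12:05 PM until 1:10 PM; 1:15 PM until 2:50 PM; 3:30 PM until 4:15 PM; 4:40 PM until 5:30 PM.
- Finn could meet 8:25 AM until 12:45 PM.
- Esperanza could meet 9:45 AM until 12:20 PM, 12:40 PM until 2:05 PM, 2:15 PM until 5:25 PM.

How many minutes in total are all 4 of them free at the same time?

15

Mei ∩ Idris: 12:05-12:20, 12:55-13:10, 13:15-14:50, 15:30-16:15, 16:40-17:20.
Mei ∩ Idris ∩ Finn: 12:05-12:20.
Mei ∩ Idris ∩ Finn ∩ Esperanza: 12:05-12:20.
That's a single block of 15 minutes.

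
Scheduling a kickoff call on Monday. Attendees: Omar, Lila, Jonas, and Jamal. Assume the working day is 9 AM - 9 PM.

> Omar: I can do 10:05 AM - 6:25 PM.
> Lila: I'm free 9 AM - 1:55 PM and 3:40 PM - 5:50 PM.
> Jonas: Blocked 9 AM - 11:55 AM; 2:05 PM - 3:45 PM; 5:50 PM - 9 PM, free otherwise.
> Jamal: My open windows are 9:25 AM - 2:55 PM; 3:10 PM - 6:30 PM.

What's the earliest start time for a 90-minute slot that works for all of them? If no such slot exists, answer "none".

11:55

Omar free: 10:05-18:25.
Lila free: 09:00-13:55, 15:40-17:50.
Jonas free: 11:55-14:05, 15:45-17:50 (invert busy blocks within the working day).
Jamal free: 09:25-14:55, 15:10-18:30.
Omar ∩ Lila: 10:05-13:55, 15:40-17:50.
Omar ∩ Lila ∩ Jonas: 11:55-13:55, 15:45-17:50.
Omar ∩ Lila ∩ Jonas ∩ Jamal: 11:55-13:55, 15:45-17:50.
The first common window of at least 90 minutes is 11:55-13:55, so the earliest start is 11:55.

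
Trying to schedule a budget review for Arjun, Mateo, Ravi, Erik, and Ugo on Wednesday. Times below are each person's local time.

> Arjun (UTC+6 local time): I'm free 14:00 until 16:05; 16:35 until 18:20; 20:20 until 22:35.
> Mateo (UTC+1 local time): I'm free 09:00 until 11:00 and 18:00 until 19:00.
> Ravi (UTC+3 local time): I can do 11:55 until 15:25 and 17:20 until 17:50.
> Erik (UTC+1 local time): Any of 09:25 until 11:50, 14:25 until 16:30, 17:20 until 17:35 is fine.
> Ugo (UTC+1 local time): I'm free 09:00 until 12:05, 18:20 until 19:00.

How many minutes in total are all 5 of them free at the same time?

65

Arjun in UTC: 08:00-10:05, 10:35-12:20, 14:20-16:35 (subtract 6h to convert from UTC+6).
Mateo in UTC: 08:00-10:00, 17:00-18:00 (subtract 1h to convert from UTC+1).
Ravi in UTC: 08:55-12:25, 14:20-14:50 (subtract 3h to convert from UTC+3).
Erik in UTC: 08:25-10:50, 13:25-15:30, 16:20-16:35 (subtract 1h to convert from UTC+1).
Ugo in UTC: 08:00-11:05, 17:20-18:00 (subtract 1h to convert from UTC+1).
Arjun ∩ Mateo: 08:00-10:00.
Arjun ∩ Mateo ∩ Ravi: 08:55-10:00.
Arjun ∩ Mateo ∩ Ravi ∩ Erik: 08:55-10:00.
Arjun ∩ Mateo ∩ Ravi ∩ Erik ∩ Ugo: 08:55-10:00.
Those are the intersection windows.
That's a single block of 65 minutes.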